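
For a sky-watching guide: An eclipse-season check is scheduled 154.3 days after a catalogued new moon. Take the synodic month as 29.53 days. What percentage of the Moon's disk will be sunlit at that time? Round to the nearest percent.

154.3 d spans 5 complete synodic months (5 × 29.53 = 147.65 d) plus 6.65 d.
Elongation θ = 360° × 6.65/29.53 ≈ 81.1°.
cos 81.1° = 0.155, so f = (1 − 0.155)/2 = 0.422, so 42%.

42%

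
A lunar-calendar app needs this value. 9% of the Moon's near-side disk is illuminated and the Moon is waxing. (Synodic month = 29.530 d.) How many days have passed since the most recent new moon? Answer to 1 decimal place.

Invert f = (1 − cos θ)/2 to get cos θ = 1 − 2(0.09) = 0.820, hence θ₀ = arccos 0.820 = 34.9°.
Waxing ⇒ before full, so θ = 34.9°.
At 360°/29.530 d per day, 34.9° corresponds to 2.86 days.

2.9 days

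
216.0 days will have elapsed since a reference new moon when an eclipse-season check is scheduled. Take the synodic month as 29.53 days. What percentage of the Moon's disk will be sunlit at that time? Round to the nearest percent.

70%

Reduce mod P: 216.0 − 7×29.53 = 9.29 d into the current lunation.
Elongation θ = 360° × 9.29/29.53 ≈ 113.3°.
With cos θ = (-0.395), the lit fraction is (1 − (-0.395))/2 ≈ 0.697, so 70%.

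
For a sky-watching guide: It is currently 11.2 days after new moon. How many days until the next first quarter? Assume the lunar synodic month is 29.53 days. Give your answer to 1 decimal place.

First quarter is 0.25 of the way through the cycle: age 0.25 × 29.53 = 7.383 d.
This lunation's first quarter (7.383 d) has passed, so add one period: 36.913 − 11.2 = 25.713 days.

25.7 days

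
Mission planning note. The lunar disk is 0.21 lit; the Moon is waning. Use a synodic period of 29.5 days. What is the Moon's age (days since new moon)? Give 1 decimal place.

cos θ = 1 − 2f = 0.580, giving a principal value of 54.5°.
Waning ⇒ past full, so θ = 360° − 54.5° = 305.5°.
That fraction of the synodic month is 305.5/360 × 29.5 d ≈ 25.03 d.

25.0 days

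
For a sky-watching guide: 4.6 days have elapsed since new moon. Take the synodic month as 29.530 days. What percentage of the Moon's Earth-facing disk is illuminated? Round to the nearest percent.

22%

Elongation θ = 360° × 4.6/29.530 ≈ 56.1°.
Illuminated fraction = (1 − cos 56.1°)/2 = (1 − 0.558)/2 ≈ 0.221, so 22%.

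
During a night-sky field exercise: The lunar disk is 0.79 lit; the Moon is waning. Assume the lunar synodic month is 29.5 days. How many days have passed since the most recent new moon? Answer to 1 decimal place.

From f = (1 − cos θ)/2: cos θ = 1 − 2×0.79 = -0.580; arccos → 125.5°.
Since the Moon is past full (waning), take the reflex angle: θ = 360° − 125.5° = 234.5°.
At 360°/29.5 d per day, 234.5° corresponds to 19.22 days.

19.2 days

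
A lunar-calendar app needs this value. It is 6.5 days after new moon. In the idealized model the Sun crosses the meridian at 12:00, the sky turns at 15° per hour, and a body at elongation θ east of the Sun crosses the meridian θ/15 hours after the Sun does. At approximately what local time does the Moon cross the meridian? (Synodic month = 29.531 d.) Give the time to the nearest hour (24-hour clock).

17:00

Elongation θ = 360° × 6.5/29.531 ≈ 79.2°.
Delay after the Sun = 79.2° / (15°/h) ≈ 5.28 h.
12:00 + 5.28 h ≈ 17:17 → 17:00 to the nearest hour.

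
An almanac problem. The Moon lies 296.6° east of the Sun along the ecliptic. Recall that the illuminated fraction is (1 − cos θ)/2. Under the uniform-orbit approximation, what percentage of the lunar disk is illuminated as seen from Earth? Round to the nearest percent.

28%

Half-versine of 296.6°: (1 − 0.448)/2 = 0.276, i.e. 28%.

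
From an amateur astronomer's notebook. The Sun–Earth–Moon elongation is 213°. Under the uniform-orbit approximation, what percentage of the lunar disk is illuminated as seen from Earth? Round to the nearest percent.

92%

Half-versine of 213°: (1 − (-0.839))/2 = 0.919, i.e. 92%.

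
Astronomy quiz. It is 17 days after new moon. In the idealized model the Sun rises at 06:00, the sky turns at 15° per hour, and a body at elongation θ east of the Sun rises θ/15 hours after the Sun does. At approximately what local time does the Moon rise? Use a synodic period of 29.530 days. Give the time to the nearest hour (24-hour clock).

20:00

The Moon has covered 17/29.530 of its cycle, so θ ≈ 360° × 17/29.530 = 207.2°.
At 15° of sky rotation per hour, 207.2° corresponds to a 13.82 h lag.
06:00 + 13.82 h ≈ 19:49 → 20:00 to the nearest hour.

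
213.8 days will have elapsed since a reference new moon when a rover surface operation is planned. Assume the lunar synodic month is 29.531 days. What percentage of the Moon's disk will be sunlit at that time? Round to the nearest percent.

Reduce mod P: 213.8 − 7×29.531 = 7.08 d into the current lunation.
Elongation θ = 360° × 7.08/29.531 ≈ 86.3°.
Illuminated fraction = (1 − cos 86.3°)/2 = (1 − 0.064)/2 ≈ 0.468, so 47%.

47%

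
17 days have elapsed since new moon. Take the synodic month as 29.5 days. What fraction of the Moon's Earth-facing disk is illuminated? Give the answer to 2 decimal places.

0.94

The Moon has covered 17/29.5 of its cycle, so θ ≈ 360° × 17/29.5 = 207.5°.
Illuminated fraction = (1 − cos 207.5°)/2 = (1 − (-0.887))/2 ≈ 0.944.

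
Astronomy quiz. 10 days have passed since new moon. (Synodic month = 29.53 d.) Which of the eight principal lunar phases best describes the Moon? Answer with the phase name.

waxing gibbous

θ ≈ 360° × 10/29.53 = 122°, which falls in the waxing gibbous sector.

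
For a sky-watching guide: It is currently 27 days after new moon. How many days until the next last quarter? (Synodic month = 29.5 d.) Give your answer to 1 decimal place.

24.6 days

Last quarter occurs at elongation 270°, i.e. at age 29.5 × 270/360 = 22.125 d.
This lunation's last quarter (22.125 d) has passed, so add one period: 51.625 − 27 = 24.625 days.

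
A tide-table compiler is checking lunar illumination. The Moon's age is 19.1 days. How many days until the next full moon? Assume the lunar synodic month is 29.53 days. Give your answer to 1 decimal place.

Full moon occurs at elongation 180°, i.e. at age 29.53 × 180/360 = 14.765 d.
This lunation's full moon (14.765 d) has passed, so add one period: 44.295 − 19.1 = 25.195 days.

25.2 days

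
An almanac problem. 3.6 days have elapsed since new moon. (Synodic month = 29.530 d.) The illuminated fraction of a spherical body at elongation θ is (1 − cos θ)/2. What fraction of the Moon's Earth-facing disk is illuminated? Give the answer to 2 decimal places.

The Moon has covered 3.6/29.530 of its cycle, so θ ≈ 360° × 3.6/29.530 = 43.9°.
cos 43.9° = 0.721, so f = (1 − 0.721)/2 = 0.140.

0.14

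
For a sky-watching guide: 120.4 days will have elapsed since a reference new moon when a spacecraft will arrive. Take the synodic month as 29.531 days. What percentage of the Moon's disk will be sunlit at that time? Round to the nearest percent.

6%

120.4 d spans 4 complete synodic months (4 × 29.531 = 118.12 d) plus 2.28 d.
Elongation θ = 360° × 2.28/29.531 ≈ 27.7°.
Illuminated fraction = (1 − cos 27.7°)/2 = (1 − 0.885)/2 ≈ 0.057, so 6%.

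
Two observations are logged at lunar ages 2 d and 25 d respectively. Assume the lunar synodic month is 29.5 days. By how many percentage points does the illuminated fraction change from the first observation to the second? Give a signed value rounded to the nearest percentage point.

θ₁ = 360° × 2/29.5 = 24.4°, f₁ = (1 − cos θ₁)/2 = 0.045.
θ₂ = 360° × 25/29.5 = 305.1°, f₂ = (1 − cos θ₂)/2 = 0.213.
Change = f₂ − f₁ = +0.168 → +17 percentage points.

+17 pp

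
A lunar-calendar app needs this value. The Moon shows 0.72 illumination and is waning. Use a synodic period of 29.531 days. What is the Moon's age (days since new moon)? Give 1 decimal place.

Invert f = (1 − cos θ)/2 to get cos θ = 1 − 2(0.72) = -0.440, hence θ₀ = arccos -0.440 = 116.1°.
Waning ⇒ past full, so θ = 360° − 116.1° = 243.9°.
Age = 29.531 × 243.9°/360° ≈ 20.01 days.

20.0 days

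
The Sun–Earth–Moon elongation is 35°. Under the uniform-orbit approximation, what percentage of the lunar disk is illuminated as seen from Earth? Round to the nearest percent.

cos 35° = 0.819, so f = (1 − 0.819)/2 = 0.090, i.e. 9%.

9%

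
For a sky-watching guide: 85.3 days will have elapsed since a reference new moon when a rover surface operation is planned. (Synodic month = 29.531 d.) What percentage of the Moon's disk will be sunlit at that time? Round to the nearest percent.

85.3/29.531 = 2.888 lunations, so 2 complete cycles and 26.24 d into the next.
Phase angle: θ = 360°·(26.24 d)/(29.531 d) = 319.9°.
With cos θ = 0.764, the lit fraction is (1 − 0.764)/2 ≈ 0.118, so 12%.

12%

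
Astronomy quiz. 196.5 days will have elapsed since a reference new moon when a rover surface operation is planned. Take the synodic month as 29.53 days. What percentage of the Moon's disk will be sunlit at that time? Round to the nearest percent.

78%

Reduce mod P: 196.5 − 6×29.53 = 19.32 d into the current lunation.
Elongation θ = 360° × 19.32/29.53 ≈ 235.5°.
Illuminated fraction = (1 − cos 235.5°)/2 = (1 − (-0.566))/2 ≈ 0.783, so 78%.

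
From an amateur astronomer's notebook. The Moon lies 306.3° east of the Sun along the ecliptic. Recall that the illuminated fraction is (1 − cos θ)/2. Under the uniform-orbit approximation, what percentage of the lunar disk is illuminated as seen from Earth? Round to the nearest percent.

Half-versine of 306.3°: (1 − 0.592)/2 = 0.204, i.e. 20%.

20%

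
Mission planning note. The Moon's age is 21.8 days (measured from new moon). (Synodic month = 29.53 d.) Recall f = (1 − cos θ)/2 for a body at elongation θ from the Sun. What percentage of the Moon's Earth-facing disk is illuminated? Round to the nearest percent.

54%

Elongation θ = 360° × 21.8/29.53 ≈ 265.8°.
Illuminated fraction = (1 − cos 265.8°)/2 = (1 − (-0.074))/2 ≈ 0.537, so 54%.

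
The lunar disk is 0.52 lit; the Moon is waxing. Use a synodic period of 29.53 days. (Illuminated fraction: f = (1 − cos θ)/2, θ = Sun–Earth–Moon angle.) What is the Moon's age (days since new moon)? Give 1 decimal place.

7.6 days

cos θ = 1 − 2f = -0.040, giving a principal value of 92.3°.
Waxing ⇒ before full, so θ = 92.3°.
Age = 29.53 × 92.3°/360° ≈ 7.57 days.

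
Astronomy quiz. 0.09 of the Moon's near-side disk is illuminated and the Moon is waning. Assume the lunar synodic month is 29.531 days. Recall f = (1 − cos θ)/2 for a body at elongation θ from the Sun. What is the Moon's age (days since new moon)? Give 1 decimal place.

From f = (1 − cos θ)/2: cos θ = 1 − 2×0.09 = 0.820; arccos → 34.9°.
Since the Moon is past full (waning), take the reflex angle: θ = 360° − 34.9° = 325.1°.
Age = 29.531 × 325.1°/360° ≈ 26.67 days.

26.7 days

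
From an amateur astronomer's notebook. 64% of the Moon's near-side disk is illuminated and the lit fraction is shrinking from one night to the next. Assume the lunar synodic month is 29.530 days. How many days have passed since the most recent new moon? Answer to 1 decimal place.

Invert f = (1 − cos θ)/2 to get cos θ = 1 − 2(0.64) = -0.280, hence θ₀ = arccos -0.280 = 106.3°.
Waning ⇒ past full, so θ = 360° − 106.3° = 253.7°.
At 360°/29.530 d per day, 253.7° corresponds to 20.81 days.

20.8 days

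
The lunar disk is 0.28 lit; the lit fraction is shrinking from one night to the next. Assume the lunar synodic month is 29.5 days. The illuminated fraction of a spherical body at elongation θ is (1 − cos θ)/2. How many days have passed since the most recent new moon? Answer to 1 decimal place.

24.3 days

Invert f = (1 − cos θ)/2 to get cos θ = 1 − 2(0.28) = 0.440, hence θ₀ = arccos 0.440 = 63.9°.
A waning Moon lies in 180°–360°, so θ = 360° − 63.9° = 296.1°.
Age = 29.5 × 296.1°/360° ≈ 24.26 days.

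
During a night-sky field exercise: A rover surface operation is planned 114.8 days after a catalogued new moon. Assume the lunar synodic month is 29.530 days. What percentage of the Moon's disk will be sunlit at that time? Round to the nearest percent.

Reduce mod P: 114.8 − 3×29.530 = 26.21 d into the current lunation.
The Moon has covered 26.21/29.530 of its cycle, so θ ≈ 360° × 26.21/29.530 = 319.5°.
cos 319.5° = 0.761, so f = (1 − 0.761)/2 = 0.120, so 12%.

12%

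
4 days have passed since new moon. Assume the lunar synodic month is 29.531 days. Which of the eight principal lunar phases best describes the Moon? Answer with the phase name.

waxing crescent

At 4/29.531 of the cycle, θ ≈ 49° — the waxing crescent range.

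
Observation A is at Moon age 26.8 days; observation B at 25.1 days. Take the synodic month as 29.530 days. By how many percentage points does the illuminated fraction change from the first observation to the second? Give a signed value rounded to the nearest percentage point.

θ₁ = 360° × 26.8/29.530 = 326.7°, f₁ = (1 − cos θ₁)/2 = 0.082.
θ₂ = 360° × 25.1/29.530 = 306.0°, f₂ = (1 − cos θ₂)/2 = 0.206.
Change = f₂ − f₁ = +0.124 → +12 percentage points.

+12 pp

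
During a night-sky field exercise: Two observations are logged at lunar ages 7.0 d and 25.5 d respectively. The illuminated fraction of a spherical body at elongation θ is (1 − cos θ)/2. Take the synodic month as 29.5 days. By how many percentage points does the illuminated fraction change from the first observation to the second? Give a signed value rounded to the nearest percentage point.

θ₁ = 360° × 7.0/29.5 = 85.4°, f₁ = (1 − cos θ₁)/2 = 0.460.
θ₂ = 360° × 25.5/29.5 = 311.2°, f₂ = (1 − cos θ₂)/2 = 0.171.
Change = f₂ − f₁ = -0.289 → -29 percentage points.

-29 percentage points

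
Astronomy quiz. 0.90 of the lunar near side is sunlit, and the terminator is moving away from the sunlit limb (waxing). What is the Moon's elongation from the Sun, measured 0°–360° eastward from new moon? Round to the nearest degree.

Invert f = (1 − cos θ)/2 to get cos θ = 1 − 2(0.90) = -0.800, hence θ₀ = arccos -0.800 = 143.1°.
Before full moon the principal value applies: θ = 143.1°.

143°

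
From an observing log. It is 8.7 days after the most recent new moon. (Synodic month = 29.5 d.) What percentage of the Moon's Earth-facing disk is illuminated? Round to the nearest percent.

64%

The Moon has covered 8.7/29.5 of its cycle, so θ ≈ 360° × 8.7/29.5 = 106.2°.
Illuminated fraction = (1 − cos 106.2°)/2 = (1 − (-0.278))/2 ≈ 0.639, so 64%.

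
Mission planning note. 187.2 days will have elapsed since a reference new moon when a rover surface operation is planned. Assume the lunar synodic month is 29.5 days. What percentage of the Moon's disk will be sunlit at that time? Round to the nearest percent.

78%

Reduce mod P: 187.2 − 6×29.5 = 10.20 d into the current lunation.
Phase angle: θ = 360°·(10.20 d)/(29.5 d) = 124.5°.
cos 124.5° = (-0.566), so f = (1 − (-0.566))/2 = 0.783, so 78%.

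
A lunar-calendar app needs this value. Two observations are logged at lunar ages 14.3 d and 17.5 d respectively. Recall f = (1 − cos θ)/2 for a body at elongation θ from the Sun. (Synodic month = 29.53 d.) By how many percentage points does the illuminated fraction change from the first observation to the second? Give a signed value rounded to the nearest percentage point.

-8 percentage points

θ₁ = 360° × 14.3/29.53 = 174.3°, f₁ = (1 − cos θ₁)/2 = 0.998.
θ₂ = 360° × 17.5/29.53 = 213.3°, f₂ = (1 − cos θ₂)/2 = 0.918.
Change = f₂ − f₁ = -0.080 → -8 percentage points.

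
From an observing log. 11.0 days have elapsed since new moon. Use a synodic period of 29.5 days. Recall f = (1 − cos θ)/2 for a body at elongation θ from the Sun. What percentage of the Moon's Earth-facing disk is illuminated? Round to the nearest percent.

85%

Elongation θ = 360° × 11.0/29.5 ≈ 134.2°.
With cos θ = (-0.698), the lit fraction is (1 − (-0.698))/2 ≈ 0.849, so 85%.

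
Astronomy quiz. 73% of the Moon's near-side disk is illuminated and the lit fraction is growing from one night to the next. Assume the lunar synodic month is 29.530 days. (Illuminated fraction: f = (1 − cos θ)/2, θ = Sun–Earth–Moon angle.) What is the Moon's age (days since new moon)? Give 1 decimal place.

From f = (1 − cos θ)/2: cos θ = 1 − 2×0.73 = -0.460; arccos → 117.4°.
Waxing ⇒ before full, so θ = 117.4°.
At 360°/29.530 d per day, 117.4° corresponds to 9.63 days.

9.6 days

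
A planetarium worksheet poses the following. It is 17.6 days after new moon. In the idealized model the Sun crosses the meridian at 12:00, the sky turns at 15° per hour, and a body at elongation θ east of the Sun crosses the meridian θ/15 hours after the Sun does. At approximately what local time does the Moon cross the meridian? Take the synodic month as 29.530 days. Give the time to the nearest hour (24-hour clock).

02:00

Phase angle: θ = 360°·(17.6 d)/(29.530 d) = 214.6°.
Delay after the Sun = 214.6° / (15°/h) ≈ 14.30 h.
12:00 + 14.30 h ≈ 02:18 → 02:00 to the nearest hour.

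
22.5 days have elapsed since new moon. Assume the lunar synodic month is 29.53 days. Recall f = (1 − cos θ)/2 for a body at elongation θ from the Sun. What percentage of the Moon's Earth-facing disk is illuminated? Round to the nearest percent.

The Moon has covered 22.5/29.53 of its cycle, so θ ≈ 360° × 22.5/29.53 = 274.3°.
Illuminated fraction = (1 − cos 274.3°)/2 = (1 − 0.075)/2 ≈ 0.463, so 46%.

46%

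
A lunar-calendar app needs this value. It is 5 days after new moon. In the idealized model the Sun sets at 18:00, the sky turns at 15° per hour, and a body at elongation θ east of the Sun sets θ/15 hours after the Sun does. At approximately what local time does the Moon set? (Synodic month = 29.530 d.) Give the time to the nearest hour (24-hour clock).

22:00

Phase angle: θ = 360°·(5 d)/(29.530 d) = 61.0°.
At 15° of sky rotation per hour, 61.0° corresponds to a 4.06 h lag.
18:00 + 4.06 h ≈ 22:04 → 22:00 to the nearest hour.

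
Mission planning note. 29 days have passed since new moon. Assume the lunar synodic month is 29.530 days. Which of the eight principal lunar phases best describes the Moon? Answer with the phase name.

new moon

θ ≈ 360° × 29/29.530 = 354°, which falls in the new moon sector.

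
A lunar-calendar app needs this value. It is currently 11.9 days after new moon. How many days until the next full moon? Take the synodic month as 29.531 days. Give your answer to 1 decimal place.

Full moon occurs at elongation 180°, i.e. at age 29.531 × 180/360 = 14.765 d.
So 2.865 days remain (14.765 − 11.9).

2.9 days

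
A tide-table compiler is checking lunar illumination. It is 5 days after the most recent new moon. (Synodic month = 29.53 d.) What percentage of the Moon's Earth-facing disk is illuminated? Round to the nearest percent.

26%

Phase angle: θ = 360°·(5 d)/(29.53 d) = 61.0°.
With cos θ = 0.485, the lit fraction is (1 − 0.485)/2 ≈ 0.257, so 26%.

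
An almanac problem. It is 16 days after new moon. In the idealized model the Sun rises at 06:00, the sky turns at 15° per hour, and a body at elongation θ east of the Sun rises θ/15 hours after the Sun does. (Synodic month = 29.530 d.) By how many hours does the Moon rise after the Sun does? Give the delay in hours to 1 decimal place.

Elongation θ = 360° × 16/29.530 ≈ 195.1°.
The Moon trails the Sun by θ/15 = 195.1/15 ≈ 13.00 hours.
So the Moon rises 13.00 h after the Sun.

13.0 h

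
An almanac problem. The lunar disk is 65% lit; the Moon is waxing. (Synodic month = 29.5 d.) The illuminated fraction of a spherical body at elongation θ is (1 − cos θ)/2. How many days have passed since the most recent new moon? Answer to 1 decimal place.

From f = (1 − cos θ)/2: cos θ = 1 − 2×0.65 = -0.300; arccos → 107.5°.
The Moon is waxing (0°–180°), so θ = 107.5° directly.
Age = 29.5 × 107.5°/360° ≈ 8.81 days.

8.8 days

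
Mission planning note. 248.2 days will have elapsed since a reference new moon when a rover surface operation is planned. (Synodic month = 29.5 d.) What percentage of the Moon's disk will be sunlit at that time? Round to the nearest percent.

Reduce mod P: 248.2 − 8×29.5 = 12.20 d into the current lunation.
The Moon has covered 12.20/29.5 of its cycle, so θ ≈ 360° × 12.20/29.5 = 148.9°.
With cos θ = (-0.856), the lit fraction is (1 − (-0.856))/2 ≈ 0.928, so 93%.

93%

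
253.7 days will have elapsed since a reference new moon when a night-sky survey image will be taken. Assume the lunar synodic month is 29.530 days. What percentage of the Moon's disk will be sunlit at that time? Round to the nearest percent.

92%

Reduce mod P: 253.7 − 8×29.530 = 17.46 d into the current lunation.
Phase angle: θ = 360°·(17.46 d)/(29.530 d) = 212.9°.
cos 212.9° = (-0.840), so f = (1 − (-0.840))/2 = 0.920, so 92%.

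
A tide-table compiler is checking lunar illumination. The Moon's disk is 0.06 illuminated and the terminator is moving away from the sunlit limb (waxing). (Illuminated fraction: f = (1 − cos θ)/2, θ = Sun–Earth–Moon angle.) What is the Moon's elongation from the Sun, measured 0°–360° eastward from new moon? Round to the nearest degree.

28°

cos θ = 1 − 2f = 0.880, giving a principal value of 28.4°.
Waxing ⇒ before full, so θ = 28.4°.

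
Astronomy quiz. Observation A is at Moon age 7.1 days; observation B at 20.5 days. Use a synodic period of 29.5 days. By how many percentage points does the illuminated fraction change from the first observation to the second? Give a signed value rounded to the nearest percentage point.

+20 pp

θ₁ = 360° × 7.1/29.5 = 86.6°, f₁ = (1 − cos θ₁)/2 = 0.471.
θ₂ = 360° × 20.5/29.5 = 250.2°, f₂ = (1 − cos θ₂)/2 = 0.670.
Change = f₂ − f₁ = +0.199 → +20 percentage points.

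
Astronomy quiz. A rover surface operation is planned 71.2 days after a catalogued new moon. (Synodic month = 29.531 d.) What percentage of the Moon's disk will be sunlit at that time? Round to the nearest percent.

92%

71.2/29.531 = 2.411 lunations, so 2 complete cycles and 12.14 d into the next.
The Moon has covered 12.14/29.531 of its cycle, so θ ≈ 360° × 12.14/29.531 = 148.0°.
Illuminated fraction = (1 − cos 148.0°)/2 = (1 − (-0.848))/2 ≈ 0.924, so 92%.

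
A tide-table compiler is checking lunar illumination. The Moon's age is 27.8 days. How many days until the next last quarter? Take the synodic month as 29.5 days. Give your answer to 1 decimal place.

23.8 days

Last quarter is 0.75 of the way through the cycle: age 0.75 × 29.5 = 22.125 d.
Already past this cycle's last quarter; the next is at 22.125 + 29.5 = 51.625 d, so 51.625 − 27.8 = 23.825 days.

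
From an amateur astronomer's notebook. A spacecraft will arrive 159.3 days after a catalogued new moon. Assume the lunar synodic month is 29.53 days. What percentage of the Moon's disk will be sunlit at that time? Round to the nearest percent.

89%

159.3 d spans 5 complete synodic months (5 × 29.53 = 147.65 d) plus 11.65 d.
Phase angle: θ = 360°·(11.65 d)/(29.53 d) = 142.0°.
cos 142.0° = (-0.788), so f = (1 − (-0.788))/2 = 0.894, so 89%.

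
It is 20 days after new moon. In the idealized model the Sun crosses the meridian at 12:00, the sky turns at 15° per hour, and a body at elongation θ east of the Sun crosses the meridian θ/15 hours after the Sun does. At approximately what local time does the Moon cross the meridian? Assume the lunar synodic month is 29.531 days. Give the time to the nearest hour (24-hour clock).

04:00

Elongation θ = 360° × 20/29.531 ≈ 243.8°.
The Moon trails the Sun by θ/15 = 243.8/15 ≈ 16.25 hours.
12:00 + 16.25 h ≈ 04:15 → 04:00 to the nearest hour.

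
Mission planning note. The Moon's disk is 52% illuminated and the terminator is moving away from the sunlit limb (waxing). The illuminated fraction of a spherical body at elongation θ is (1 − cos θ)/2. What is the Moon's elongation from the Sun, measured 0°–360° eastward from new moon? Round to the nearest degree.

Invert f = (1 − cos θ)/2 to get cos θ = 1 − 2(0.52) = -0.040, hence θ₀ = arccos -0.040 = 92.3°.
The Moon is waxing (0°–180°), so θ = 92.3° directly.

92°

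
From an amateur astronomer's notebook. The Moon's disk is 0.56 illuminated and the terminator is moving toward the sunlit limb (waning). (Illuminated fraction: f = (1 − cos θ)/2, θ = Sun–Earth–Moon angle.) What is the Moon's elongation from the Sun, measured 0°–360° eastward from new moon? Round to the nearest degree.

263°

Invert f = (1 − cos θ)/2 to get cos θ = 1 − 2(0.56) = -0.120, hence θ₀ = arccos -0.120 = 96.9°.
A waning Moon lies in 180°–360°, so θ = 360° − 96.9° = 263.1°.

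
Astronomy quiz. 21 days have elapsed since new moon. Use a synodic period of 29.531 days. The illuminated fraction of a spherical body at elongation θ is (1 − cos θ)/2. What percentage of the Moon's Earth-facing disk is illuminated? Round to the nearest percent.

62%

The Moon has covered 21/29.531 of its cycle, so θ ≈ 360° × 21/29.531 = 256.0°.
cos 256.0° = (-0.242), so f = (1 − (-0.242))/2 = 0.621, so 62%.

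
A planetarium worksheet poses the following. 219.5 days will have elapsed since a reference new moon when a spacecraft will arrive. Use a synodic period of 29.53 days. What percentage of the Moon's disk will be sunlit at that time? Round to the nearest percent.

219.5 d spans 7 complete synodic months (7 × 29.53 = 206.71 d) plus 12.79 d.
The Moon has covered 12.79/29.53 of its cycle, so θ ≈ 360° × 12.79/29.53 = 155.9°.
With cos θ = (-0.913), the lit fraction is (1 − (-0.913))/2 ≈ 0.956, so 96%.

96%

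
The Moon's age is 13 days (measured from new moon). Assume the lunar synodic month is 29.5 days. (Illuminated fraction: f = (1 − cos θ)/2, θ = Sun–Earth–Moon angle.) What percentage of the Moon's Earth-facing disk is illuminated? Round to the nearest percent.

Elongation θ = 360° × 13/29.5 ≈ 158.6°.
With cos θ = (-0.931), the lit fraction is (1 − (-0.931))/2 ≈ 0.966, so 97%.

97%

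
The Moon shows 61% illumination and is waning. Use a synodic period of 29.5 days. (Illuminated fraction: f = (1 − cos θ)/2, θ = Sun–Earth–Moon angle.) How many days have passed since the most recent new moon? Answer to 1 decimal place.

cos θ = 1 − 2f = -0.220, giving a principal value of 102.7°.
Since the Moon is past full (waning), take the reflex angle: θ = 360° − 102.7° = 257.3°.
Age = 29.5 × 257.3°/360° ≈ 21.08 days.

21.1 days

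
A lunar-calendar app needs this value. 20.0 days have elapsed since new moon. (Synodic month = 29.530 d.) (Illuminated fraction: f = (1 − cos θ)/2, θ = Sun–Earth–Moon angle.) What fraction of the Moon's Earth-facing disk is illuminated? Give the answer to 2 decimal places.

Elongation θ = 360° × 20.0/29.530 ≈ 243.8°.
Illuminated fraction = (1 − cos 243.8°)/2 = (1 − (-0.441))/2 ≈ 0.721.

0.72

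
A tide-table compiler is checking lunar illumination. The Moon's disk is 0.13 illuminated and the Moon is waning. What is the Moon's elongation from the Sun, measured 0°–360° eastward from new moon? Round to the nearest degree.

Invert f = (1 − cos θ)/2 to get cos θ = 1 − 2(0.13) = 0.740, hence θ₀ = arccos 0.740 = 42.3°.
Waning ⇒ past full, so θ = 360° − 42.3° = 317.7°.

318°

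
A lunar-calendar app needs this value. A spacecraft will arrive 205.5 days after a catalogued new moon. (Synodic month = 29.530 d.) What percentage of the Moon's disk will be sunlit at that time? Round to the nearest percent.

2%

Reduce mod P: 205.5 − 6×29.530 = 28.32 d into the current lunation.
The Moon has covered 28.32/29.530 of its cycle, so θ ≈ 360° × 28.32/29.530 = 345.2°.
Illuminated fraction = (1 − cos 345.2°)/2 = (1 − 0.967)/2 ≈ 0.016, so 2%.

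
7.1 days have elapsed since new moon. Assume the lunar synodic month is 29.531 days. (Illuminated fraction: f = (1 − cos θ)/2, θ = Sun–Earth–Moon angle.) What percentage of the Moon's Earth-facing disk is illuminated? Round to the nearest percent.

The Moon has covered 7.1/29.531 of its cycle, so θ ≈ 360° × 7.1/29.531 = 86.6°.
With cos θ = 0.060, the lit fraction is (1 − 0.060)/2 ≈ 0.470, so 47%.

47%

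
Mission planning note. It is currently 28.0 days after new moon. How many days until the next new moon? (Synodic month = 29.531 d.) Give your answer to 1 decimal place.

One full lunation from the last new moon is 29.531 d; remaining = 29.531 − 28.0 = 1.531 d.

1.5 days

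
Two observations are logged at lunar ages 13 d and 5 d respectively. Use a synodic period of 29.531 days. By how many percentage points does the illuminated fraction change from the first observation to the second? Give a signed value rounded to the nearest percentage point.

-71 pp

First observation: θ = 360°·13/29.531 = 158.5°, so f = 0.965.
Second observation: θ = 61.0°, f = 0.257.
Δf = 0.257 − 0.965 = -0.708, i.e. -71 pp.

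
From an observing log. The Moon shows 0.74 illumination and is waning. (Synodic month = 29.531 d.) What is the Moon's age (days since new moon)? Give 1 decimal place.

19.8 days

cos θ = 1 − 2f = -0.480, giving a principal value of 118.7°.
A waning Moon lies in 180°–360°, so θ = 360° − 118.7° = 241.3°.
At 360°/29.531 d per day, 241.3° corresponds to 19.80 days.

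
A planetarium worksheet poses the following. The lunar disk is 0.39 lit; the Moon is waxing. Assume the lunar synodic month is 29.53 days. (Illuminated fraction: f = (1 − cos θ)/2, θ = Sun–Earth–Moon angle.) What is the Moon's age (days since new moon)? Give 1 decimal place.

6.3 days

From f = (1 − cos θ)/2: cos θ = 1 − 2×0.39 = 0.220; arccos → 77.3°.
The Moon is waxing (0°–180°), so θ = 77.3° directly.
Age = 29.53 × 77.3°/360° ≈ 6.34 days.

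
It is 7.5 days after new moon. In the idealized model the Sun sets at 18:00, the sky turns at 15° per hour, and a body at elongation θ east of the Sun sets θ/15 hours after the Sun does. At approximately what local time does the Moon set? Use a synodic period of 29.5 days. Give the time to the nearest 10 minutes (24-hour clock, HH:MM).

The Moon has covered 7.5/29.5 of its cycle, so θ ≈ 360° × 7.5/29.5 = 91.5°.
The Moon trails the Sun by θ/15 = 91.5/15 ≈ 6.10 hours.
18:00 + 6.102 h ≈ 00:06 → 00:10 to the nearest ten minutes.

00:10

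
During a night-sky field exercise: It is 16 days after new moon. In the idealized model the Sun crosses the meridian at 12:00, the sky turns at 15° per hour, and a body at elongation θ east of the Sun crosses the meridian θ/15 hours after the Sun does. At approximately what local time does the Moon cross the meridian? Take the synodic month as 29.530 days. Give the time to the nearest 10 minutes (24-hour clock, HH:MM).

Elongation θ = 360° × 16/29.530 ≈ 195.1°.
Delay after the Sun = 195.1° / (15°/h) ≈ 13.00 h.
12:00 + 13.004 h ≈ 01:00 → 01:00 to the nearest ten minutes.

01:00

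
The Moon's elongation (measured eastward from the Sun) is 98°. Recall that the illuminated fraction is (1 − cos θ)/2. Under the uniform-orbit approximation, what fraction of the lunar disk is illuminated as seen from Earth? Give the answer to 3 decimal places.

Half-versine of 98°: (1 − (-0.139))/2 = 0.570.

0.570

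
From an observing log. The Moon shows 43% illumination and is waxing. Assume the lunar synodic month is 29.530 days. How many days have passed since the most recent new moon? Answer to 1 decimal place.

From f = (1 − cos θ)/2: cos θ = 1 − 2×0.43 = 0.140; arccos → 82.0°.
The Moon is waxing (0°–180°), so θ = 82.0° directly.
That fraction of the synodic month is 82.0/360 × 29.530 d ≈ 6.72 d.

6.7 days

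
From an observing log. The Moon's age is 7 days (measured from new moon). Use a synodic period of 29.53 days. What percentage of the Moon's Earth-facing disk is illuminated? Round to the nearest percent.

46%

Elongation θ = 360° × 7/29.53 ≈ 85.3°.
With cos θ = 0.081, the lit fraction is (1 − 0.081)/2 ≈ 0.459, so 46%.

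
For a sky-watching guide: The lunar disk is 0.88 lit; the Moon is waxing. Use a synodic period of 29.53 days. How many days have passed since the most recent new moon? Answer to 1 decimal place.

From f = (1 − cos θ)/2: cos θ = 1 − 2×0.88 = -0.760; arccos → 139.5°.
Waxing ⇒ before full, so θ = 139.5°.
At 360°/29.53 d per day, 139.5° corresponds to 11.44 days.

11.4 days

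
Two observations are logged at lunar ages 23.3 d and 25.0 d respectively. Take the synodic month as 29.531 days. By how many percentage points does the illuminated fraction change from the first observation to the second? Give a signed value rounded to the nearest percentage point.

First observation: θ = 360°·23.3/29.531 = 284.0°, so f = 0.379.
Second observation: θ = 304.8°, f = 0.215.
Δf = 0.215 − 0.379 = -0.164, i.e. -16 pp.

-16 percentage points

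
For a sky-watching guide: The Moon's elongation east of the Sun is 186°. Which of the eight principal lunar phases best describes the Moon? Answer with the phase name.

full moon

186° lies in the full moon sector of the 8-phase cycle.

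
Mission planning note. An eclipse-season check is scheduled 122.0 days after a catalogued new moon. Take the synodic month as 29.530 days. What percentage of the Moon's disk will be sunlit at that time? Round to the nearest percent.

Reduce mod P: 122.0 − 4×29.530 = 3.88 d into the current lunation.
The Moon has covered 3.88/29.530 of its cycle, so θ ≈ 360° × 3.88/29.530 = 47.3°.
With cos θ = 0.678, the lit fraction is (1 − 0.678)/2 ≈ 0.161, so 16%.

16%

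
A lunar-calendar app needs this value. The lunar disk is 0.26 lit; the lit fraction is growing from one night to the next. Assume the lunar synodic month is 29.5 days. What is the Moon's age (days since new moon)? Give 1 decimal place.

5.0 days

cos θ = 1 − 2f = 0.480, giving a principal value of 61.3°.
Waxing ⇒ before full, so θ = 61.3°.
At 360°/29.5 d per day, 61.3° corresponds to 5.02 days.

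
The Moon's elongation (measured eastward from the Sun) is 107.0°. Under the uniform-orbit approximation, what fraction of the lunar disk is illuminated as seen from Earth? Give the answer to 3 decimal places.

0.646

f = (1 − cos 107.0°)/2 = (1 − (-0.292))/2 ≈ 0.646.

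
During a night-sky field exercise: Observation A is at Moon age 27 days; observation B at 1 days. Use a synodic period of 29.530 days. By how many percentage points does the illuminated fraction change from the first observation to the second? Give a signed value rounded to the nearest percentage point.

-6 percentage points

First observation: θ = 360°·27/29.530 = 329.2°, so f = 0.071.
Second observation: θ = 12.2°, f = 0.011.
Δf = 0.011 − 0.071 = -0.059, i.e. -6 pp.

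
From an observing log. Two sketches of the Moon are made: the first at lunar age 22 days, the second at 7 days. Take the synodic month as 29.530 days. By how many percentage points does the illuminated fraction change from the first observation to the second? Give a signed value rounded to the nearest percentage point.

-6 pp

First observation: θ = 360°·22/29.530 = 268.2°, so f = 0.516.
Second observation: θ = 85.3°, f = 0.459.
Δf = 0.459 − 0.516 = -0.056, i.e. -6 pp.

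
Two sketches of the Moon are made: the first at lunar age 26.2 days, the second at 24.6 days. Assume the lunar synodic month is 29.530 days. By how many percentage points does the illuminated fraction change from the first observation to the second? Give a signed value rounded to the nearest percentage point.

First observation: θ = 360°·26.2/29.530 = 319.4°, so f = 0.120.
Second observation: θ = 299.9°, f = 0.251.
Δf = 0.251 − 0.120 = +0.130, i.e. +13 pp.

+13 percentage points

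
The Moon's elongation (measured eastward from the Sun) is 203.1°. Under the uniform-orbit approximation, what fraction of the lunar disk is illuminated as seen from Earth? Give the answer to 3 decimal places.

0.960

f = (1 − cos 203.1°)/2 = (1 − (-0.920))/2 ≈ 0.960.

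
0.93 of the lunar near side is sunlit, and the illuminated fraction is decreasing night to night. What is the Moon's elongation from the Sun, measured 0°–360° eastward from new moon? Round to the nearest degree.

From f = (1 − cos θ)/2: cos θ = 1 − 2×0.93 = -0.860; arccos → 149.3°.
Waning ⇒ past full, so θ = 360° − 149.3° = 210.7°.

211°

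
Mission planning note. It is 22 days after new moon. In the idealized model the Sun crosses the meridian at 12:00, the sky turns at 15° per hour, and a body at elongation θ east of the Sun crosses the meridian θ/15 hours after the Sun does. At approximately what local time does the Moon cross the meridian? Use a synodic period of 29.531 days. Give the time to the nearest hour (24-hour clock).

The Moon has covered 22/29.531 of its cycle, so θ ≈ 360° × 22/29.531 = 268.2°.
At 15° of sky rotation per hour, 268.2° corresponds to a 17.88 h lag.
12:00 + 17.88 h ≈ 05:53 → 06:00 to the nearest hour.

06:00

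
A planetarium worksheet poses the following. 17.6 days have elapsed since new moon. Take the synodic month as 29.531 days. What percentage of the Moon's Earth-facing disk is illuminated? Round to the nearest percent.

Elongation θ = 360° × 17.6/29.531 ≈ 214.6°.
Illuminated fraction = (1 − cos 214.6°)/2 = (1 − (-0.824))/2 ≈ 0.912, so 91%.

91%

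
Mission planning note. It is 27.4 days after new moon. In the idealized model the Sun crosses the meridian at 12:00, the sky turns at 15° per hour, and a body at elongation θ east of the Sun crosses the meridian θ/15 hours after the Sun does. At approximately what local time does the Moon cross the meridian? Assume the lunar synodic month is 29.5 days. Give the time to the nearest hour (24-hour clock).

10:00

Elongation θ = 360° × 27.4/29.5 ≈ 334.4°.
The Moon trails the Sun by θ/15 = 334.4/15 ≈ 22.29 hours.
12:00 + 22.29 h ≈ 10:17 → 10:00 to the nearest hour.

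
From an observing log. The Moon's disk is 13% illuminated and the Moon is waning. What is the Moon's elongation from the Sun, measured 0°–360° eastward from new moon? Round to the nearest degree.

Invert f = (1 − cos θ)/2 to get cos θ = 1 − 2(0.13) = 0.740, hence θ₀ = arccos 0.740 = 42.3°.
Since the Moon is past full (waning), take the reflex angle: θ = 360° − 42.3° = 317.7°.

318°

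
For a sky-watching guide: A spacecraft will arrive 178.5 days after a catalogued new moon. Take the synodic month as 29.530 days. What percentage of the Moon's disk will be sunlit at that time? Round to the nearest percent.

2%

178.5 d spans 6 complete synodic months (6 × 29.530 = 177.18 d) plus 1.32 d.
Phase angle: θ = 360°·(1.32 d)/(29.530 d) = 16.1°.
With cos θ = 0.961, the lit fraction is (1 − 0.961)/2 ≈ 0.020, so 2%.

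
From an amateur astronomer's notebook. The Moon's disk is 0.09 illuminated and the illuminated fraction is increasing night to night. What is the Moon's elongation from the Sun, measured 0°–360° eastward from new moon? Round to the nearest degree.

35°

cos θ = 1 − 2f = 0.820, giving a principal value of 34.9°.
Before full moon the principal value applies: θ = 34.9°.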